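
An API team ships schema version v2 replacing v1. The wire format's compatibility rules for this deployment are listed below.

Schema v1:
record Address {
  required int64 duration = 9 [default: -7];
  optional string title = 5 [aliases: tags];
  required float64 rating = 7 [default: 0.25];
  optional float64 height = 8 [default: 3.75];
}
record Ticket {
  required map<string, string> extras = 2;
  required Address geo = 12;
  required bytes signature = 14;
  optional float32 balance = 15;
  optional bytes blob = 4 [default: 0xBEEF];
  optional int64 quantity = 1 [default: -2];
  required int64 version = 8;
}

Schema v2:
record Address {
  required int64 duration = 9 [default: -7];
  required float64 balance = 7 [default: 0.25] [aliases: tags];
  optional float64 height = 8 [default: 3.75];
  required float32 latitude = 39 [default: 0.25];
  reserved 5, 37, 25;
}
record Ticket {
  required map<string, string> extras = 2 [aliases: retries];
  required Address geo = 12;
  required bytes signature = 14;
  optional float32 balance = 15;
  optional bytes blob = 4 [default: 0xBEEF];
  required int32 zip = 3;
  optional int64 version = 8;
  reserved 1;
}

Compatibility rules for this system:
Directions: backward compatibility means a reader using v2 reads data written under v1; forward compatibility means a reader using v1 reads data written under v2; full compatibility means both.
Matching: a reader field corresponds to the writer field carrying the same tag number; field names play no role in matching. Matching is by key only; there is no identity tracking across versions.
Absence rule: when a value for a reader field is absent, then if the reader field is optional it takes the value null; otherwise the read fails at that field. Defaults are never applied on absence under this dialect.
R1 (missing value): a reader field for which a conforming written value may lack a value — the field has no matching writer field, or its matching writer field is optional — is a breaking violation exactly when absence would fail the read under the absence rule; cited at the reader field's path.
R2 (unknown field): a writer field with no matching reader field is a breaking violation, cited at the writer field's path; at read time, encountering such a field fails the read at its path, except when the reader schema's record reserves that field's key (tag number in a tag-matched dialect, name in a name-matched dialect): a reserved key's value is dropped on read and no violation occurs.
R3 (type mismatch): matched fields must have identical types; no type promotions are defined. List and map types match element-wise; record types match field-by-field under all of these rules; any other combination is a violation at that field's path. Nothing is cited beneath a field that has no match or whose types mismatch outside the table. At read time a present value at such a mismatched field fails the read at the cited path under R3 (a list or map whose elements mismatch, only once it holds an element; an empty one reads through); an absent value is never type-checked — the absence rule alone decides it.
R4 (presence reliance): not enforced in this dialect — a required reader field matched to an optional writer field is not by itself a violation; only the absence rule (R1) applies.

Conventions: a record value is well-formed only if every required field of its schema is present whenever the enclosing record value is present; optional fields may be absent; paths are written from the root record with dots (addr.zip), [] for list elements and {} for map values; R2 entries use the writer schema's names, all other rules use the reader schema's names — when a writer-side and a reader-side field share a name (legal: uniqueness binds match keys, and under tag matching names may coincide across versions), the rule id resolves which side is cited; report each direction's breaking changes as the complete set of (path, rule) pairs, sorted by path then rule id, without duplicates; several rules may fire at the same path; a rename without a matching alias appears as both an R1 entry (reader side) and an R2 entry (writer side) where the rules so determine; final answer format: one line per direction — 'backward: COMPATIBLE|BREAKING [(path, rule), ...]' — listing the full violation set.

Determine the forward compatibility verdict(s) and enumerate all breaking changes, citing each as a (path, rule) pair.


the writer's type comes first in each Ticket pair
checking forward for Ticket: reader v1 against writer v2:
  writer required, map<string, string> -> map<string, string>: reader extras maps from writer extras
  writer required, Address -> Address: reader geo maps from writer geo
  writer required, bytes -> bytes: reader signature maps from writer signature
  writer optional, float32 -> float32: reader balance maps from writer balance
  writer optional, bytes -> bytes: reader blob maps from writer blob
  quantity has no writer counterpart
  writer optional, int64 -> int64: reader version maps from writer version
  writer zip: unknown to reader
  writer required, int64 -> int64: reader geo.duration maps from writer geo.duration
  geo.title has no writer counterpart
  writer required, float64 -> float64: reader geo.rating maps from writer geo.balance
  writer optional, float64 -> float64: reader geo.height maps from writer geo.height
  writer geo.latitude: unknown to reader
  breaking: (geo.latitude, R2)
  breaking: (version, R1)
  breaking: (zip, R2)
  forward on Ticket therefore BREAKING (3)
the rest of the Ticket diff is inert for this question:
  removed field quantity from record Ticket (its key 1 joins the reserved list) -> no rule fires on it in Ticket's dialect; the asked verdict holds
  removed field title from record Address (its key 5 joins the reserved list) -> no rule fires on it in Ticket's dialect; the asked verdict holds
  renamed field rating to balance in record Address -> no rule fires on it in Ticket's dialect; the asked verdict holds

forward: BREAKING [(geo.latitude, R2), (version, R1), (zip, R2)]


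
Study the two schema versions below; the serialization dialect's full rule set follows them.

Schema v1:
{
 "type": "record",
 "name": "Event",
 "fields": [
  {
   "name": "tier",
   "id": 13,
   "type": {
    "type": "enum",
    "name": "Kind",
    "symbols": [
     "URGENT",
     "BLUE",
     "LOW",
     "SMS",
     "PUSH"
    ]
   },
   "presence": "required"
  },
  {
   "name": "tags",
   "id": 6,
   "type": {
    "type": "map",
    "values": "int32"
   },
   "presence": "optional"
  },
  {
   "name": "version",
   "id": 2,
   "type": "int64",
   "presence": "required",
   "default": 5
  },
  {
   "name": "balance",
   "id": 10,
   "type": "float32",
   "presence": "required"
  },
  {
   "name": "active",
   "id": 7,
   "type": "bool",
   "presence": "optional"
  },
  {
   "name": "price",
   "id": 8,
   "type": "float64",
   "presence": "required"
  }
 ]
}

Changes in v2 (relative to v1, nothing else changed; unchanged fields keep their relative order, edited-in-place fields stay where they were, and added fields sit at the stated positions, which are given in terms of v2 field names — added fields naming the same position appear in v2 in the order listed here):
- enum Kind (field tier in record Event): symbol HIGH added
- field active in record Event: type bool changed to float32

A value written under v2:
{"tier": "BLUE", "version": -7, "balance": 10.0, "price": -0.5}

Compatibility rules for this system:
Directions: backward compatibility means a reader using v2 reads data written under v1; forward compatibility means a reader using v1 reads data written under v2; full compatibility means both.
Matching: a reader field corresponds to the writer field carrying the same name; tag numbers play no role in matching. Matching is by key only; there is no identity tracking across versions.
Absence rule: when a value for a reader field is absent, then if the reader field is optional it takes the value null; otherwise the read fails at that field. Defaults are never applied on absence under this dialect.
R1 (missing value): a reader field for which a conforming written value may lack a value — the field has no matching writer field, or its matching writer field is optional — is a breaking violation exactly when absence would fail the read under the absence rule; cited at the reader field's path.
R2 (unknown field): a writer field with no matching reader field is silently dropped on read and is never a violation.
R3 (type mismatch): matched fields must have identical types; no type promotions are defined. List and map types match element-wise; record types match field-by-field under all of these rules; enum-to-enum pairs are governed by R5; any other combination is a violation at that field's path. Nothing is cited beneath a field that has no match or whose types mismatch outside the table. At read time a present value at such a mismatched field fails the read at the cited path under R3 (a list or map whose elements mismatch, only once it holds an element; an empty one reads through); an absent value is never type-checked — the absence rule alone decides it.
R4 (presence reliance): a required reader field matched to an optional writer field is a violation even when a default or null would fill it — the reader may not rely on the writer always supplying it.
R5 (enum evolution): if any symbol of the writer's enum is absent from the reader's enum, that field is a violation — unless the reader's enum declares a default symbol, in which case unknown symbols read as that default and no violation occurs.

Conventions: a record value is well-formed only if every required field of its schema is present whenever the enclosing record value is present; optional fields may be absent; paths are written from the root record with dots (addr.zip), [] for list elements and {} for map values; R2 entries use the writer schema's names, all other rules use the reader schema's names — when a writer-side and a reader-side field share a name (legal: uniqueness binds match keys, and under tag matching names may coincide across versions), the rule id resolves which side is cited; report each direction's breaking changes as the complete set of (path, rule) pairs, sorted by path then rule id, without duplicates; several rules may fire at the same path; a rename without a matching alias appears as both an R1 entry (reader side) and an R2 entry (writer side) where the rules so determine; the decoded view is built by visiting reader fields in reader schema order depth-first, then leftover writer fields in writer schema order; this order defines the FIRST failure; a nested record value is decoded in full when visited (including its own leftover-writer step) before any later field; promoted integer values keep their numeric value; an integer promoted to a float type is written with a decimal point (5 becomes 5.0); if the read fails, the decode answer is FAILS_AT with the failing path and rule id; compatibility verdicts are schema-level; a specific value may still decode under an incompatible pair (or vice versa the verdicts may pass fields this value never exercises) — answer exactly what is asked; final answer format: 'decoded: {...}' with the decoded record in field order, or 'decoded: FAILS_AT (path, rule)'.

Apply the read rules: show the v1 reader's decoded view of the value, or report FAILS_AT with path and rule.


in Event below, arrows point writer -> reader
decoding the Event value with the v1 reader:
  tier := "BLUE"
  tags := null (absent, optional -> null)
  version := -7
  balance := 10.0
  active := null (absent, optional -> null)
  price := -0.5
  => decoded: {"tier": "BLUE", "tags": null, "version": -7, "balance": 10.0, "active": null, "price": -0.5}
remaining Event differences; none change what is asked:
  enum Kind (field tier in record Event): symbol HIGH added -> shifts the Event verdicts, not this decode
  field active in record Event: type bool changed to float32 -> shifts the Event verdicts, not this decode

decoded: {"tier": "BLUE", "tags": null, "version": -7, "balance": 10.0, "active": null, "price": -0.5}


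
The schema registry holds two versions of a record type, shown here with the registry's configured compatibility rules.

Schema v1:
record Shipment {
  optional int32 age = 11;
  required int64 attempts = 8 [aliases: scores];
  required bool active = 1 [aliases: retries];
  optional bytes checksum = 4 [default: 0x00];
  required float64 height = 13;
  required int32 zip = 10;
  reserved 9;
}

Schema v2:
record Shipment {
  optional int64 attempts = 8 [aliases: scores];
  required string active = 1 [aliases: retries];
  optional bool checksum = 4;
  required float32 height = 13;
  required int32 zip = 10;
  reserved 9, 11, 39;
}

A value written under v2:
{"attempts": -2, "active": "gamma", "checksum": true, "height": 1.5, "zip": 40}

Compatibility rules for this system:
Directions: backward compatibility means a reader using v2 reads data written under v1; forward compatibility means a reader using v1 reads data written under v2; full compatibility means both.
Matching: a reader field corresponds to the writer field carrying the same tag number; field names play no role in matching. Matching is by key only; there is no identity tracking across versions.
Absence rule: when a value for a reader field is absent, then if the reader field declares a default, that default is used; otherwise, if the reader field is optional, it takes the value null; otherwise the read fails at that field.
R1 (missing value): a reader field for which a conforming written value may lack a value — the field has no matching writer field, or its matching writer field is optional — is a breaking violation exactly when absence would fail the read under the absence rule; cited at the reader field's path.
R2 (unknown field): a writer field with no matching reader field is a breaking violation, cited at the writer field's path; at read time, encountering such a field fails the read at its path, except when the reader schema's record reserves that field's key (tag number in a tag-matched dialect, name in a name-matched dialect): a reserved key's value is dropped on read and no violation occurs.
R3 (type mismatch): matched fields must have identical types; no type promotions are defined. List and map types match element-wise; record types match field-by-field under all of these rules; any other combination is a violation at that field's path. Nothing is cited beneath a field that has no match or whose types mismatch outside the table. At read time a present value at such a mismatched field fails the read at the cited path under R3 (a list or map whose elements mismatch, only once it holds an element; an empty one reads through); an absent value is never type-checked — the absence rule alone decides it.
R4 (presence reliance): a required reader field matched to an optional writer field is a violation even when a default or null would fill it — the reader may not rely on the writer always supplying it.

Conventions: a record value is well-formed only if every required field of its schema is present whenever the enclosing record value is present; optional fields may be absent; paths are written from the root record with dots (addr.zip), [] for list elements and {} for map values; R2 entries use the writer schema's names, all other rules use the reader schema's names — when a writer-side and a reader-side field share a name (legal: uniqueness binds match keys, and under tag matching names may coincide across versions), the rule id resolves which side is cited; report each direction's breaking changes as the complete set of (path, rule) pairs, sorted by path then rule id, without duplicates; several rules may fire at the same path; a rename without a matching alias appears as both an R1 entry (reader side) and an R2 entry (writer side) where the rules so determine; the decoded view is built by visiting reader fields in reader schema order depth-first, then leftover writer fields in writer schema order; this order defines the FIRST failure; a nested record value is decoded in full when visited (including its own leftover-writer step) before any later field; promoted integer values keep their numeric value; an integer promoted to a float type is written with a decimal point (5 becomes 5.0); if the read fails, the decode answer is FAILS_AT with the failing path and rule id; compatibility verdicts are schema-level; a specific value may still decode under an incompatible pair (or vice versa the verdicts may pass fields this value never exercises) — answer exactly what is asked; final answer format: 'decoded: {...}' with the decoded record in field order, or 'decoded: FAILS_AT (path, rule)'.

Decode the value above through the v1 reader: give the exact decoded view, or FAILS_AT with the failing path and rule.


decoded: FAILS_AT (active, R3)

in Shipment below, arrows point writer -> reader
decode walk for Shipment under reader schema v1:
  age := null (not supplied -> null)
  attempts := -2
  read fails at active under R3
  => FAILS_AT (active, R3)
the rest of the Shipment diff is inert for this question:
  removed field age from record Shipment (its key 11 joins the reserved list) -> triggers nothing under the printed rules; the Shipment answer is the same either way
  field checksum in record Shipment: type bytes changed to bool (its default is dropped) -> matters for Shipment compatibility verdicts, not for this value's decode
  field attempts in record Shipment: required changed to optional -> matters for Shipment compatibility verdicts, not for this value's decode
  field height in record Shipment: type float64 changed to float32 -> matters for Shipment compatibility verdicts, not for this value's decode


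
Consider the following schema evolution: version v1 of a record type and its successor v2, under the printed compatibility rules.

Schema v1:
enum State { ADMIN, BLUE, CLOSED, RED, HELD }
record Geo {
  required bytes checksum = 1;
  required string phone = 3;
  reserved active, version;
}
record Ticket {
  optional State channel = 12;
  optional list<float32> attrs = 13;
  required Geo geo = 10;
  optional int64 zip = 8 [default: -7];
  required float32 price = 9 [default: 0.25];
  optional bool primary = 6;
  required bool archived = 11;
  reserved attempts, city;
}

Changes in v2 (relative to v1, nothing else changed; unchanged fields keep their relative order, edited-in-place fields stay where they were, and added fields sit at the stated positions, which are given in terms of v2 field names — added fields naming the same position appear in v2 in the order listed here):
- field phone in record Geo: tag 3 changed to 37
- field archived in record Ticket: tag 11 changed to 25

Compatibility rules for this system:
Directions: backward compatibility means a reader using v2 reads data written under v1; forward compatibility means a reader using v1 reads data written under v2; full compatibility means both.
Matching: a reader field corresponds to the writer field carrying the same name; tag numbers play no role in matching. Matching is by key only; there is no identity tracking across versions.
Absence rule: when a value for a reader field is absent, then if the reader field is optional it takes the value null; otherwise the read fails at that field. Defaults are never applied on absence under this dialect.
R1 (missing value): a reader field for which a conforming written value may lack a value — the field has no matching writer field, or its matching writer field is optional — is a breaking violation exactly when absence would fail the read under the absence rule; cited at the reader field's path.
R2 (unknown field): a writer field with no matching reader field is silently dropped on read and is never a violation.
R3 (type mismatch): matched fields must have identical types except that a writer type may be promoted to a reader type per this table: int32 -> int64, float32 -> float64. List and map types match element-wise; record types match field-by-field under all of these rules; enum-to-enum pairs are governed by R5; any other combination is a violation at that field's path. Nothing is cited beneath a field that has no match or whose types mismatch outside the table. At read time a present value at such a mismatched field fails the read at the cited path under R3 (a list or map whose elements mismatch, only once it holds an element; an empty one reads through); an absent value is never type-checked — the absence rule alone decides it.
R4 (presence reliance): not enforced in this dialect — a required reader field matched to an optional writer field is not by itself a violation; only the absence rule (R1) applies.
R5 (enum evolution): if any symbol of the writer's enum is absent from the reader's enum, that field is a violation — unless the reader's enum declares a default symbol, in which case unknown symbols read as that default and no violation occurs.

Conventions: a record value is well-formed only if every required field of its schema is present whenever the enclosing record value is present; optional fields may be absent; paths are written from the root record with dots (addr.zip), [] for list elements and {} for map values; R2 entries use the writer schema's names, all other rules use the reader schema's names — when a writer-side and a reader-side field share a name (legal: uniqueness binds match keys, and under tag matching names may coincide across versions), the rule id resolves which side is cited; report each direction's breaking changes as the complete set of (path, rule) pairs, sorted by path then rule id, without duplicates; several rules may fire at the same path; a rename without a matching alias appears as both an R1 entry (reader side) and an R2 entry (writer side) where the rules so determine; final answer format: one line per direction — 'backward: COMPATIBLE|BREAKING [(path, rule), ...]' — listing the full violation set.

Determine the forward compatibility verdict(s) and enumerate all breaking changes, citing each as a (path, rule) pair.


arrows below run writer -> reader for Ticket
forward for Ticket (reader v1, writer v2):
  writer optional, State -> State: reader channel maps from writer channel
  writer optional, list<float32> -> list<float32>: reader attrs maps from writer attrs
  writer required, Geo -> Geo: reader geo maps from writer geo
  writer optional, int64 -> int64: reader zip maps from writer zip
  writer required, float32 -> float32: reader price maps from writer price
  writer optional, bool -> bool: reader primary maps from writer primary
  writer required, bool -> bool: reader archived maps from writer archived
  writer required, bytes -> bytes: reader geo.checksum maps from writer geo.checksum
  writer required, string -> string: reader geo.phone maps from writer geo.phone
  => forward: COMPATIBLE
the rest of the Ticket diff is inert for this question:
  field phone in record Geo: tag 3 changed to 37 -> no rule fires on it in Ticket's dialect; the asked verdict holds
  field archived in record Ticket: tag 11 changed to 25 -> no rule fires on it in Ticket's dialect; the asked verdict holds

forward: COMPATIBLE []


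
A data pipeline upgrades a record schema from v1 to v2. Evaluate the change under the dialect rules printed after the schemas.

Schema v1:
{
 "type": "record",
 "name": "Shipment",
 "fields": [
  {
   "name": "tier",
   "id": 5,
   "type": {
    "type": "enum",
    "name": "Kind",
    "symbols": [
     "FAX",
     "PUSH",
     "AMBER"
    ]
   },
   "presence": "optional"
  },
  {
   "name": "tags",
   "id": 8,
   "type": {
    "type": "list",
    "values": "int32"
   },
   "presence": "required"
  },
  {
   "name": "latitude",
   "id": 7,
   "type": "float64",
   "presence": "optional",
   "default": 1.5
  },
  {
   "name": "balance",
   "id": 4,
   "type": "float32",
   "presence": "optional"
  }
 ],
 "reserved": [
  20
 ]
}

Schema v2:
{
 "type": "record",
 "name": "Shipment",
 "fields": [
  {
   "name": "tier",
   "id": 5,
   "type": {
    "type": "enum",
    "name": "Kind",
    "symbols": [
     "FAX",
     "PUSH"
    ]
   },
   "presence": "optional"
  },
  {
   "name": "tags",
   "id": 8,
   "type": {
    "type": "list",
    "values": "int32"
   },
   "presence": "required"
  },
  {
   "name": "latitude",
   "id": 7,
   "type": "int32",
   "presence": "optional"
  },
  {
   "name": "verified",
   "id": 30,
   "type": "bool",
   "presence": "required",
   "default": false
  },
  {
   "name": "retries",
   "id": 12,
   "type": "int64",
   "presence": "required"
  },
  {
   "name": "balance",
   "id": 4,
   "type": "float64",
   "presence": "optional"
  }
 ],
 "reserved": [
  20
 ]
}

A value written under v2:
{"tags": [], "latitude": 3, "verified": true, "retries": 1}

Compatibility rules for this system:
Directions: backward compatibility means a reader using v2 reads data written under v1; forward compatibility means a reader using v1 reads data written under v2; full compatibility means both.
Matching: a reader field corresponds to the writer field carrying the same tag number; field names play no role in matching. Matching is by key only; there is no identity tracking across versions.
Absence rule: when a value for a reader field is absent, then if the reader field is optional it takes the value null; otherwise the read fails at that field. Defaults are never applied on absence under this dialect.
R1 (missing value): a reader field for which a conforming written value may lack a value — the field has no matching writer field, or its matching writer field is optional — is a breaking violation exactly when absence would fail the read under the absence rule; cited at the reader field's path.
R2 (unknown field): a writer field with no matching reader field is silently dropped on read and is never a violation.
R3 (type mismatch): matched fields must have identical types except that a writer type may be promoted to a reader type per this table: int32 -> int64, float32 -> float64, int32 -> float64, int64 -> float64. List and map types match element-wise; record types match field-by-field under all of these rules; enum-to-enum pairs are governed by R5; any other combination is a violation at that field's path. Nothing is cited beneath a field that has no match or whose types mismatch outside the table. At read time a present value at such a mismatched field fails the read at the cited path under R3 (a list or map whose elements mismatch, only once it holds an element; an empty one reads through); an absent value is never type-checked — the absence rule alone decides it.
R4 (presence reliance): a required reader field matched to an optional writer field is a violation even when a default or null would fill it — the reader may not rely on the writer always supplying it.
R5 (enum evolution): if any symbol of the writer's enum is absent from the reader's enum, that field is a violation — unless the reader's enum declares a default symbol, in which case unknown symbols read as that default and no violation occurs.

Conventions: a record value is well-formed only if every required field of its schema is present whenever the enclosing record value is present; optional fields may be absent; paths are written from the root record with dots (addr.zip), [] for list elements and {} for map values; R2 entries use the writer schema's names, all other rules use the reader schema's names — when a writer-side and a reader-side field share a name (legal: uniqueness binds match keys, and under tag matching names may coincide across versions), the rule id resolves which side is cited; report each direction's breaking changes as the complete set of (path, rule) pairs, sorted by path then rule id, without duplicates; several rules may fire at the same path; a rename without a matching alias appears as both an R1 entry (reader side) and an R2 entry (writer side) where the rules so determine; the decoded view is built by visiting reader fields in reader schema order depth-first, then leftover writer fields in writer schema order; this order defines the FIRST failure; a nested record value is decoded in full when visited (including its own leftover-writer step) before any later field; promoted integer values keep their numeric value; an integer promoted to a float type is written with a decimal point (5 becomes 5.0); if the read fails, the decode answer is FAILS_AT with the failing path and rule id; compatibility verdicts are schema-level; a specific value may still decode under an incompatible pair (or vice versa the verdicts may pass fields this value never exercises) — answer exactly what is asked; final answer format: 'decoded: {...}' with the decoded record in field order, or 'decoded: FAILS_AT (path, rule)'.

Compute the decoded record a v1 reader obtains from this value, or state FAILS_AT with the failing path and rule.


decoded: {"tier": null, "tags": [], "latitude": 3.0, "balance": null}

in Shipment below, arrows point writer -> reader
decode (reader v1):
  tier := null (not supplied -> null)
  tags := []
  latitude := 3.0 (int32 -> float64)
  balance := null (not supplied -> null)
  writer verified: unmatched, discarded
  writer retries: unmatched, discarded
  => decoded: {"tier": null, "tags": [], "latitude": 3.0, "balance": null}
the other Shipment changes do not affect what is asked:
  field latitude in record Shipment: type float64 changed to int32 (its default is dropped) -> changes Shipment's schema-level verdicts only — the decode of this value is the same
  added field verified to record Shipment: required bool, tag 30, default false (in v2 it sits immediately before balance) -> changes Shipment's schema-level verdicts only — the decode of this value is the same
  added field retries to record Shipment: required int64, tag 12 (in v2 it sits immediately before balance) -> changes Shipment's schema-level verdicts only — the decode of this value is the same
  enum Kind (field tier in record Shipment): symbol AMBER removed -> changes Shipment's schema-level verdicts only — the decode of this value is the same
  field balance in record Shipment: type float32 changed to float64 -> changes Shipment's schema-level verdicts only — the decode of this value is the same


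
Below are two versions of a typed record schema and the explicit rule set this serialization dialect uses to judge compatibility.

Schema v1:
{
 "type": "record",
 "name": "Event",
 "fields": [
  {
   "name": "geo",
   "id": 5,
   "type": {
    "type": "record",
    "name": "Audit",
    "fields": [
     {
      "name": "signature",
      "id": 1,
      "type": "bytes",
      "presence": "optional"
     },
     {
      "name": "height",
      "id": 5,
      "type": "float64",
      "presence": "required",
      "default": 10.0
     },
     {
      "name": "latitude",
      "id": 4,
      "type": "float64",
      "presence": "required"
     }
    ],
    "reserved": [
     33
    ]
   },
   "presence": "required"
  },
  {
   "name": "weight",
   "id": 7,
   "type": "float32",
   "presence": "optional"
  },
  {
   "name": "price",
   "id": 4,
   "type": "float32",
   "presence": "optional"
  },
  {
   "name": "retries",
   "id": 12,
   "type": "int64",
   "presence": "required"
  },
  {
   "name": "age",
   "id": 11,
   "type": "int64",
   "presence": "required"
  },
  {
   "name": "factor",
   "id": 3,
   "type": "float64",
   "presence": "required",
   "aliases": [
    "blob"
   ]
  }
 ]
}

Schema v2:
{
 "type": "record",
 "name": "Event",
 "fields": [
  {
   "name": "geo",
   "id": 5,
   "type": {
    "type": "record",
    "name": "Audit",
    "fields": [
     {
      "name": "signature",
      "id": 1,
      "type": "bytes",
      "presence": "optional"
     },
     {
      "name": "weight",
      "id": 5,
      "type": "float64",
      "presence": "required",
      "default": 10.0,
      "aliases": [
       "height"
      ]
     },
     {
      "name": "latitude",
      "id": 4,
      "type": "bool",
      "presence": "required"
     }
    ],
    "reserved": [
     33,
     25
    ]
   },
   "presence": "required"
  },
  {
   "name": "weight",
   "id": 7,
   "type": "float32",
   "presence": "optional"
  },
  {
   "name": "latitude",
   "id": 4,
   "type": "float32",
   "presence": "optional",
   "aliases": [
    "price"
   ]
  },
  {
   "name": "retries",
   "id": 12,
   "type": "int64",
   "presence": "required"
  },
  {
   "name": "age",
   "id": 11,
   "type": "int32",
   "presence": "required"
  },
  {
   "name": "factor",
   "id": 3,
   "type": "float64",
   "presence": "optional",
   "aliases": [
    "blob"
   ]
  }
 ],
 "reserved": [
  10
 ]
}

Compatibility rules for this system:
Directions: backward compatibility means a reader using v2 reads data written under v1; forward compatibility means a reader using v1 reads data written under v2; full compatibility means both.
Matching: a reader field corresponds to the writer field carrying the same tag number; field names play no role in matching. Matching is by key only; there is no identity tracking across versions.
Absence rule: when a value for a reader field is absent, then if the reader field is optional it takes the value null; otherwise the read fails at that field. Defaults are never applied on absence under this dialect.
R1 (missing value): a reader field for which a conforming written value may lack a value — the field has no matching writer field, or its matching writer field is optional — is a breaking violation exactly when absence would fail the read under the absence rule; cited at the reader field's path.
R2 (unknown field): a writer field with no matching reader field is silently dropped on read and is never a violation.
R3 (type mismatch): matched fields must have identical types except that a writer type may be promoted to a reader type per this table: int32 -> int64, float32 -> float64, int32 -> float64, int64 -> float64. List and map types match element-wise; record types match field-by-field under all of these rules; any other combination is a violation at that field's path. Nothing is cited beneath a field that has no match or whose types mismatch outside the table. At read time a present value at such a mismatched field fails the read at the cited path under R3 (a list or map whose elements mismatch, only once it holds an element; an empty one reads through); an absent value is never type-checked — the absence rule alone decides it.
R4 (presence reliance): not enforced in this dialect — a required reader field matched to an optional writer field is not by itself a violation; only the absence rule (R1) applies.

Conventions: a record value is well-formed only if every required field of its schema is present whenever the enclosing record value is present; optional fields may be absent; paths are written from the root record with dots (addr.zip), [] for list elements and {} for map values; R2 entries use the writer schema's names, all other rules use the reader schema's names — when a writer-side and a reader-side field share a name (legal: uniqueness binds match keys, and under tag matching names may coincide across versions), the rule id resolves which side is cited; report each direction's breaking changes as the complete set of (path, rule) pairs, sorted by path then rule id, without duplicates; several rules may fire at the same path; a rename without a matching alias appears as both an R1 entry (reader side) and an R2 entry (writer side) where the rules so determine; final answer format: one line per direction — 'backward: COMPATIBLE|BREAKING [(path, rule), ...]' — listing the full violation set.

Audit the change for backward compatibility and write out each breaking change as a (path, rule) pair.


backward: BREAKING [(age, R3), (geo.latitude, R3)]

in Event below, arrows point writer -> reader
backward pass over Event, reader schema v2, writer schema v1:
  geo: paired with writer geo (Audit -> Audit; writer required)
  weight: paired with writer weight (float32 -> float32; writer optional)
  latitude: paired with writer price (float32 -> float32; writer optional)
  retries: paired with writer retries (int64 -> int64; writer required)
  age: paired with writer age (int64 -> int32; writer required)
  factor: paired with writer factor (float64 -> float64; writer required)
  geo.signature: paired with writer geo.signature (bytes -> bytes; writer optional)
  geo.weight: paired with writer geo.height (float64 -> float64; writer required)
  geo.latitude: paired with writer geo.latitude (float64 -> bool; writer required)
  R3 fires at age
  R3 fires at geo.latitude
  => 2 violation(s): backward is BREAKING for Event
ruling out the remaining Event differences:
  renamed field height to weight in record Audit (alias height declared on the renamed field) -> inert for the asked Event verdict: nothing fires
  field factor in record Event: required changed to optional -> affects forward compatibility only, which is not asked
  renamed field price to latitude in record Event (alias price declared on the renamed field) -> inert for the asked Event verdict: nothing fires


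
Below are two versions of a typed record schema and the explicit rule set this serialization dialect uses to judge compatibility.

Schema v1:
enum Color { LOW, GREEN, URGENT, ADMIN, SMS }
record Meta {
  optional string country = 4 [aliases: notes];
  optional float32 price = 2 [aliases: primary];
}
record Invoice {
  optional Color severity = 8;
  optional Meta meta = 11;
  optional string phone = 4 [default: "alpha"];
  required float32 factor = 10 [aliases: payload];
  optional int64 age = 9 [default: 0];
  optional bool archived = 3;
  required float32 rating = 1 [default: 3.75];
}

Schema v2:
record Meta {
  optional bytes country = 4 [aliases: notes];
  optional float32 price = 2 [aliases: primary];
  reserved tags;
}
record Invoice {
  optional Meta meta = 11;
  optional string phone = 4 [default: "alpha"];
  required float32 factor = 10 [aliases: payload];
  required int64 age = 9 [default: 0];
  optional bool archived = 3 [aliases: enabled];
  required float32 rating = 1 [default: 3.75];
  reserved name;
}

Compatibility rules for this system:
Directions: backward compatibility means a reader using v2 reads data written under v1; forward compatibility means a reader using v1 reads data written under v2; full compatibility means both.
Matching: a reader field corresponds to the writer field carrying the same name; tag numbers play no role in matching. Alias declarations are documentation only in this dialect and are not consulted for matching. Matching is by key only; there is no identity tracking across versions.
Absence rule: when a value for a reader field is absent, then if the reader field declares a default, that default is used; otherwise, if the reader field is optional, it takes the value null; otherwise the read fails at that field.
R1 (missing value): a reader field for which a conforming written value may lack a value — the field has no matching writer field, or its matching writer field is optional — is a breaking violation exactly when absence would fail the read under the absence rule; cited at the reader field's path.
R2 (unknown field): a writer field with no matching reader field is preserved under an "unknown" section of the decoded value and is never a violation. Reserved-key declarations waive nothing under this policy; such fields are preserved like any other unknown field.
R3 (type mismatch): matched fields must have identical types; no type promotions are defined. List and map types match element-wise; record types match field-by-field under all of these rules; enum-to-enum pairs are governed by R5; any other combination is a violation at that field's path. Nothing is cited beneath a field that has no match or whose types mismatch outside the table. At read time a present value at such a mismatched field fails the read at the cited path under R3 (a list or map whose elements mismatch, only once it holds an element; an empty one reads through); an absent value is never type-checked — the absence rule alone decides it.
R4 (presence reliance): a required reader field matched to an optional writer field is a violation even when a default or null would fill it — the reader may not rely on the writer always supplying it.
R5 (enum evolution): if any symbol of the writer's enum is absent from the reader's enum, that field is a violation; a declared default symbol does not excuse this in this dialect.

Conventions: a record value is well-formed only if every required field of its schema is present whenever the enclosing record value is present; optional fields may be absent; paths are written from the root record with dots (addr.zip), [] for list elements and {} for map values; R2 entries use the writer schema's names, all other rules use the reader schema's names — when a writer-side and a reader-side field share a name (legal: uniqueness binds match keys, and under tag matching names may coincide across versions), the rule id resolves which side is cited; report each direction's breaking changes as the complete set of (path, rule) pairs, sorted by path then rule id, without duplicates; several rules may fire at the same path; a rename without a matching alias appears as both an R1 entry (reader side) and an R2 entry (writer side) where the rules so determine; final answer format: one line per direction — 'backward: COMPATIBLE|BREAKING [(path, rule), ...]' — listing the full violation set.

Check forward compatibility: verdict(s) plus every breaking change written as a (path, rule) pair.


forward: BREAKING [(meta.country, R3)]

in Invoice below, arrows point writer -> reader
forward on Invoice — v1 reading data written by v2:
  severity: no writer match
  writer optional, Meta -> Meta: reader meta maps from writer meta
  writer optional, string -> string: reader phone maps from writer phone
  writer required, float32 -> float32: reader factor maps from writer factor
  writer required, int64 -> int64: reader age maps from writer age
  writer optional, bool -> bool: reader archived maps from writer archived
  writer required, float32 -> float32: reader rating maps from writer rating
  writer optional, bytes -> string: reader meta.country maps from writer meta.country
  writer optional, float32 -> float32: reader meta.price maps from writer meta.price
  rule R3 violated at meta.country
  => 1 violation(s): forward is BREAKING for Invoice
remaining Invoice differences; none change what is asked:
  removed field severity from record Invoice -> triggers nothing under Invoice's printed rules — same verdict
  field age in record Invoice: optional changed to required -> matters only for Invoice's backward compatibility — outside the asked direction
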